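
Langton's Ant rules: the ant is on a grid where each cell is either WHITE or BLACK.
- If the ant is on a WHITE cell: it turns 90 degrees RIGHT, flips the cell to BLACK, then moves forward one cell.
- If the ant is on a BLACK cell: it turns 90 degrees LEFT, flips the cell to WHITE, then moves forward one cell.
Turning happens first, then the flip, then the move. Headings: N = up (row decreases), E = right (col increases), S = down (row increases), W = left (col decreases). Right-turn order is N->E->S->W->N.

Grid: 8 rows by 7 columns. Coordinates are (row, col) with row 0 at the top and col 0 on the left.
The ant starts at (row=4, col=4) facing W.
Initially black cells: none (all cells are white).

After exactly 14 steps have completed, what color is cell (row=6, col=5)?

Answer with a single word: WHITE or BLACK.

Step 1: on WHITE (4,4): turn R to N, flip to black, move to (3,4). |black|=1
Step 2: on WHITE (3,4): turn R to E, flip to black, move to (3,5). |black|=2
Step 3: on WHITE (3,5): turn R to S, flip to black, move to (4,5). |black|=3
Step 4: on WHITE (4,5): turn R to W, flip to black, move to (4,4). |black|=4
Step 5: on BLACK (4,4): turn L to S, flip to white, move to (5,4). |black|=3
Step 6: on WHITE (5,4): turn R to W, flip to black, move to (5,3). |black|=4
Step 7: on WHITE (5,3): turn R to N, flip to black, move to (4,3). |black|=5
Step 8: on WHITE (4,3): turn R to E, flip to black, move to (4,4). |black|=6
Step 9: on WHITE (4,4): turn R to S, flip to black, move to (5,4). |black|=7
Step 10: on BLACK (5,4): turn L to E, flip to white, move to (5,5). |black|=6
Step 11: on WHITE (5,5): turn R to S, flip to black, move to (6,5). |black|=7
Step 12: on WHITE (6,5): turn R to W, flip to black, move to (6,4). |black|=8
Step 13: on WHITE (6,4): turn R to N, flip to black, move to (5,4). |black|=9
Step 14: on WHITE (5,4): turn R to E, flip to black, move to (5,5). |black|=10

Answer: BLACK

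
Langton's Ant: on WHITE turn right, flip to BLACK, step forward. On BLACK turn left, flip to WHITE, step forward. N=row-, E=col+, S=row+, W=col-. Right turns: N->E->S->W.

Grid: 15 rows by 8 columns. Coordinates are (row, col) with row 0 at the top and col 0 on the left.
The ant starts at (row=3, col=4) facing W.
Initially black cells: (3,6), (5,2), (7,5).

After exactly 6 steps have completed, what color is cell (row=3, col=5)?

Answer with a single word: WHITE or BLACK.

Answer: BLACK

Derivation:
Step 1: on WHITE (3,4): turn R to N, flip to black, move to (2,4). |black|=4
Step 2: on WHITE (2,4): turn R to E, flip to black, move to (2,5). |black|=5
Step 3: on WHITE (2,5): turn R to S, flip to black, move to (3,5). |black|=6
Step 4: on WHITE (3,5): turn R to W, flip to black, move to (3,4). |black|=7
Step 5: on BLACK (3,4): turn L to S, flip to white, move to (4,4). |black|=6
Step 6: on WHITE (4,4): turn R to W, flip to black, move to (4,3). |black|=7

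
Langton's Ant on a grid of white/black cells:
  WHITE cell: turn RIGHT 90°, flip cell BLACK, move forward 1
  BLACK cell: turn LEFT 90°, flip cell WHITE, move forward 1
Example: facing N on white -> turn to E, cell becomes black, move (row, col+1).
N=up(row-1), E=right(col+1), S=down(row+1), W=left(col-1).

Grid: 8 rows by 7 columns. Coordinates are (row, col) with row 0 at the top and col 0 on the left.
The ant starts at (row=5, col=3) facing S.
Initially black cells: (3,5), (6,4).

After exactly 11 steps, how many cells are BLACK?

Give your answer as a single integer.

Answer: 9

Derivation:
Step 1: on WHITE (5,3): turn R to W, flip to black, move to (5,2). |black|=3
Step 2: on WHITE (5,2): turn R to N, flip to black, move to (4,2). |black|=4
Step 3: on WHITE (4,2): turn R to E, flip to black, move to (4,3). |black|=5
Step 4: on WHITE (4,3): turn R to S, flip to black, move to (5,3). |black|=6
Step 5: on BLACK (5,3): turn L to E, flip to white, move to (5,4). |black|=5
Step 6: on WHITE (5,4): turn R to S, flip to black, move to (6,4). |black|=6
Step 7: on BLACK (6,4): turn L to E, flip to white, move to (6,5). |black|=5
Step 8: on WHITE (6,5): turn R to S, flip to black, move to (7,5). |black|=6
Step 9: on WHITE (7,5): turn R to W, flip to black, move to (7,4). |black|=7
Step 10: on WHITE (7,4): turn R to N, flip to black, move to (6,4). |black|=8
Step 11: on WHITE (6,4): turn R to E, flip to black, move to (6,5). |black|=9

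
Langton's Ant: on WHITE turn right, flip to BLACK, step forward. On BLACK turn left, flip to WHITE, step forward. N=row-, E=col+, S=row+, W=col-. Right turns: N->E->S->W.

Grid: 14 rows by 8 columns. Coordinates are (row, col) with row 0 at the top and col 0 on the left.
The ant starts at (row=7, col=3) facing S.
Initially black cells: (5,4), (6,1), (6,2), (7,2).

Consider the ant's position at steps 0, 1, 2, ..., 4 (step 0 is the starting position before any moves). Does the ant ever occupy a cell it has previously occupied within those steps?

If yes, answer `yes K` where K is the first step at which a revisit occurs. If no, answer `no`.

Answer: no

Derivation:
Step 1: on WHITE (7,3): turn R to W, flip to black, move to (7,2). |black|=5 — new cell
Step 2: on BLACK (7,2): turn L to S, flip to white, move to (8,2). |black|=4 — new cell
Step 3: on WHITE (8,2): turn R to W, flip to black, move to (8,1). |black|=5 — new cell
Step 4: on WHITE (8,1): turn R to N, flip to black, move to (7,1). |black|=6 — new cell
No revisit within 4 steps.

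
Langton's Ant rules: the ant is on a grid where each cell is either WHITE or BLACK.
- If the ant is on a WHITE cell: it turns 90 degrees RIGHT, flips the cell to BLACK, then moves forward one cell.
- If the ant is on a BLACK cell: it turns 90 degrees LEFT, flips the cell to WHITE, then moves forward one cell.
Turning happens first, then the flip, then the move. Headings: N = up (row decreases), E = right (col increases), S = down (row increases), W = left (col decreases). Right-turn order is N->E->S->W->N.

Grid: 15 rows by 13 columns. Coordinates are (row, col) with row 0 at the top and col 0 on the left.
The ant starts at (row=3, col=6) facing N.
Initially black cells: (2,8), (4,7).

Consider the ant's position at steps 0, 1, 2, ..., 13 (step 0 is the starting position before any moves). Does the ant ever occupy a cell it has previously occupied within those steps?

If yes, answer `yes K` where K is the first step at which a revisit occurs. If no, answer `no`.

Step 1: on WHITE (3,6): turn R to E, flip to black, move to (3,7). |black|=3 — new cell
Step 2: on WHITE (3,7): turn R to S, flip to black, move to (4,7). |black|=4 — new cell
Step 3: on BLACK (4,7): turn L to E, flip to white, move to (4,8). |black|=3 — new cell
Step 4: on WHITE (4,8): turn R to S, flip to black, move to (5,8). |black|=4 — new cell
Step 5: on WHITE (5,8): turn R to W, flip to black, move to (5,7). |black|=5 — new cell
Step 6: on WHITE (5,7): turn R to N, flip to black, move to (4,7). |black|=6 — REVISIT

Answer: yes 6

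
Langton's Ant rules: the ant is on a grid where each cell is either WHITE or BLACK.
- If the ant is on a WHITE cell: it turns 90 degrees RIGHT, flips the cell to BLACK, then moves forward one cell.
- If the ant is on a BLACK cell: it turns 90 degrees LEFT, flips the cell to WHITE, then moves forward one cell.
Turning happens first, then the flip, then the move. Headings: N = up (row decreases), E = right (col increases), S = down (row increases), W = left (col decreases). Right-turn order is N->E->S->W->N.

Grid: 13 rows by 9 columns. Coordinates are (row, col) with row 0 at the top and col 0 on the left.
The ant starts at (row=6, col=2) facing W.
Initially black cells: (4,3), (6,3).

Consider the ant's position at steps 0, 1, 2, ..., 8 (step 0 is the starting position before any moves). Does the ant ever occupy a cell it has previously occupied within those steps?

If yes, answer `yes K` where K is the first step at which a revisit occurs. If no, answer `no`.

Step 1: on WHITE (6,2): turn R to N, flip to black, move to (5,2). |black|=3 — new cell
Step 2: on WHITE (5,2): turn R to E, flip to black, move to (5,3). |black|=4 — new cell
Step 3: on WHITE (5,3): turn R to S, flip to black, move to (6,3). |black|=5 — new cell
Step 4: on BLACK (6,3): turn L to E, flip to white, move to (6,4). |black|=4 — new cell
Step 5: on WHITE (6,4): turn R to S, flip to black, move to (7,4). |black|=5 — new cell
Step 6: on WHITE (7,4): turn R to W, flip to black, move to (7,3). |black|=6 — new cell
Step 7: on WHITE (7,3): turn R to N, flip to black, move to (6,3). |black|=7 — REVISIT

Answer: yes 7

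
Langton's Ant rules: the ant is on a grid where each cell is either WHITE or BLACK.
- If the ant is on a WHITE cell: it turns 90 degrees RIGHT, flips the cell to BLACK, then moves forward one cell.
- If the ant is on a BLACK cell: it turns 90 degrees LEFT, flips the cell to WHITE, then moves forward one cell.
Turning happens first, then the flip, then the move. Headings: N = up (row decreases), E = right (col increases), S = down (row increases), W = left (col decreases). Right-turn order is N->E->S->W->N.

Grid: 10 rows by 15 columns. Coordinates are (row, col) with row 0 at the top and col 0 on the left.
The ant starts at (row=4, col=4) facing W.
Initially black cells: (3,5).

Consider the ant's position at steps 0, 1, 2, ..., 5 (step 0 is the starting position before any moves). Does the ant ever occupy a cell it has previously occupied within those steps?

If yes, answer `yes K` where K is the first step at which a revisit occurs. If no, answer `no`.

Step 1: on WHITE (4,4): turn R to N, flip to black, move to (3,4). |black|=2 — new cell
Step 2: on WHITE (3,4): turn R to E, flip to black, move to (3,5). |black|=3 — new cell
Step 3: on BLACK (3,5): turn L to N, flip to white, move to (2,5). |black|=2 — new cell
Step 4: on WHITE (2,5): turn R to E, flip to black, move to (2,6). |black|=3 — new cell
Step 5: on WHITE (2,6): turn R to S, flip to black, move to (3,6). |black|=4 — new cell
No revisit within 5 steps.

Answer: no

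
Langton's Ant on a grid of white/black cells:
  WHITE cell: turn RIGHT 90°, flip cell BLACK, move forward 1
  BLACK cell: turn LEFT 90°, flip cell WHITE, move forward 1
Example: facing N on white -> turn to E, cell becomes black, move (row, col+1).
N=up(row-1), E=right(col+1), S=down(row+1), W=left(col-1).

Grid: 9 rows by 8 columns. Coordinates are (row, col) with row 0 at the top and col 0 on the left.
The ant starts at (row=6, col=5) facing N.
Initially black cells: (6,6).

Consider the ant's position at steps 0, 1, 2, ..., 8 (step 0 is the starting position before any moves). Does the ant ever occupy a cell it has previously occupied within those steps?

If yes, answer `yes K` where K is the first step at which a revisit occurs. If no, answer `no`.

Answer: yes 5

Derivation:
Step 1: on WHITE (6,5): turn R to E, flip to black, move to (6,6). |black|=2 — new cell
Step 2: on BLACK (6,6): turn L to N, flip to white, move to (5,6). |black|=1 — new cell
Step 3: on WHITE (5,6): turn R to E, flip to black, move to (5,7). |black|=2 — new cell
Step 4: on WHITE (5,7): turn R to S, flip to black, move to (6,7). |black|=3 — new cell
Step 5: on WHITE (6,7): turn R to W, flip to black, move to (6,6). |black|=4 — REVISIT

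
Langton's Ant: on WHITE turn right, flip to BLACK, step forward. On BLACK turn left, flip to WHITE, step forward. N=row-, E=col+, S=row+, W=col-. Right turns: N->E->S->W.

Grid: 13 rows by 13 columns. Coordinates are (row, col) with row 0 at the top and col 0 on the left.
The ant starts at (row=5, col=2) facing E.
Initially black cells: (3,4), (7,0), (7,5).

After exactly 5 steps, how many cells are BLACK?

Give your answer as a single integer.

Step 1: on WHITE (5,2): turn R to S, flip to black, move to (6,2). |black|=4
Step 2: on WHITE (6,2): turn R to W, flip to black, move to (6,1). |black|=5
Step 3: on WHITE (6,1): turn R to N, flip to black, move to (5,1). |black|=6
Step 4: on WHITE (5,1): turn R to E, flip to black, move to (5,2). |black|=7
Step 5: on BLACK (5,2): turn L to N, flip to white, move to (4,2). |black|=6

Answer: 6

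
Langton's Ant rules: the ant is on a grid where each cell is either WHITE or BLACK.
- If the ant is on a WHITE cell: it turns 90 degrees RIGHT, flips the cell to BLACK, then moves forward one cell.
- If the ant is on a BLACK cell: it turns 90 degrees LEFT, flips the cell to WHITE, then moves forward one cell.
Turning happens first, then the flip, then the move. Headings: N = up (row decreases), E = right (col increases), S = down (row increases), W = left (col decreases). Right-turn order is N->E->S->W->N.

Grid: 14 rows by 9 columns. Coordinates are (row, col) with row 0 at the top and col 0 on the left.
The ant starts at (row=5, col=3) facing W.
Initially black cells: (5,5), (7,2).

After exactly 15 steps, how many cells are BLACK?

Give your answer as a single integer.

Step 1: on WHITE (5,3): turn R to N, flip to black, move to (4,3). |black|=3
Step 2: on WHITE (4,3): turn R to E, flip to black, move to (4,4). |black|=4
Step 3: on WHITE (4,4): turn R to S, flip to black, move to (5,4). |black|=5
Step 4: on WHITE (5,4): turn R to W, flip to black, move to (5,3). |black|=6
Step 5: on BLACK (5,3): turn L to S, flip to white, move to (6,3). |black|=5
Step 6: on WHITE (6,3): turn R to W, flip to black, move to (6,2). |black|=6
Step 7: on WHITE (6,2): turn R to N, flip to black, move to (5,2). |black|=7
Step 8: on WHITE (5,2): turn R to E, flip to black, move to (5,3). |black|=8
Step 9: on WHITE (5,3): turn R to S, flip to black, move to (6,3). |black|=9
Step 10: on BLACK (6,3): turn L to E, flip to white, move to (6,4). |black|=8
Step 11: on WHITE (6,4): turn R to S, flip to black, move to (7,4). |black|=9
Step 12: on WHITE (7,4): turn R to W, flip to black, move to (7,3). |black|=10
Step 13: on WHITE (7,3): turn R to N, flip to black, move to (6,3). |black|=11
Step 14: on WHITE (6,3): turn R to E, flip to black, move to (6,4). |black|=12
Step 15: on BLACK (6,4): turn L to N, flip to white, move to (5,4). |black|=11

Answer: 11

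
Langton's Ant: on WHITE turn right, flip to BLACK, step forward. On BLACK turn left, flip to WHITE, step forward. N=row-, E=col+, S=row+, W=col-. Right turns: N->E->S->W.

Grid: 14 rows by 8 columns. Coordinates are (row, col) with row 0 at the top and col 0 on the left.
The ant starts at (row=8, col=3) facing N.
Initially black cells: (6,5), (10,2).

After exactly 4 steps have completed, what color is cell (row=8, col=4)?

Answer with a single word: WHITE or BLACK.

Answer: BLACK

Derivation:
Step 1: on WHITE (8,3): turn R to E, flip to black, move to (8,4). |black|=3
Step 2: on WHITE (8,4): turn R to S, flip to black, move to (9,4). |black|=4
Step 3: on WHITE (9,4): turn R to W, flip to black, move to (9,3). |black|=5
Step 4: on WHITE (9,3): turn R to N, flip to black, move to (8,3). |black|=6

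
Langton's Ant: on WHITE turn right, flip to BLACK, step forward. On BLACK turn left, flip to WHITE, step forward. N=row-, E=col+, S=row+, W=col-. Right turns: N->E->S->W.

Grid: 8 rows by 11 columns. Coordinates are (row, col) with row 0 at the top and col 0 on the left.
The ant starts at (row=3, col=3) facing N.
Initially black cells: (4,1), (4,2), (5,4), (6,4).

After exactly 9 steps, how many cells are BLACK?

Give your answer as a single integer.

Answer: 11

Derivation:
Step 1: on WHITE (3,3): turn R to E, flip to black, move to (3,4). |black|=5
Step 2: on WHITE (3,4): turn R to S, flip to black, move to (4,4). |black|=6
Step 3: on WHITE (4,4): turn R to W, flip to black, move to (4,3). |black|=7
Step 4: on WHITE (4,3): turn R to N, flip to black, move to (3,3). |black|=8
Step 5: on BLACK (3,3): turn L to W, flip to white, move to (3,2). |black|=7
Step 6: on WHITE (3,2): turn R to N, flip to black, move to (2,2). |black|=8
Step 7: on WHITE (2,2): turn R to E, flip to black, move to (2,3). |black|=9
Step 8: on WHITE (2,3): turn R to S, flip to black, move to (3,3). |black|=10
Step 9: on WHITE (3,3): turn R to W, flip to black, move to (3,2). |black|=11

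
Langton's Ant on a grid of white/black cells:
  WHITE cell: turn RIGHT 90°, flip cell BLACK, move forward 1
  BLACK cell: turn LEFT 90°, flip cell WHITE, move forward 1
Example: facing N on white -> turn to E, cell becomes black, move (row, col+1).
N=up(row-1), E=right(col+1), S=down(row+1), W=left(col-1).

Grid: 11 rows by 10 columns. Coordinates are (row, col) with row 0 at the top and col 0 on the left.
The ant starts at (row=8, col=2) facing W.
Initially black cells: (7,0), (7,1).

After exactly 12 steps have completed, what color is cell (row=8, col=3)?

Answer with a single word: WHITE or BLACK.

Answer: BLACK

Derivation:
Step 1: on WHITE (8,2): turn R to N, flip to black, move to (7,2). |black|=3
Step 2: on WHITE (7,2): turn R to E, flip to black, move to (7,3). |black|=4
Step 3: on WHITE (7,3): turn R to S, flip to black, move to (8,3). |black|=5
Step 4: on WHITE (8,3): turn R to W, flip to black, move to (8,2). |black|=6
Step 5: on BLACK (8,2): turn L to S, flip to white, move to (9,2). |black|=5
Step 6: on WHITE (9,2): turn R to W, flip to black, move to (9,1). |black|=6
Step 7: on WHITE (9,1): turn R to N, flip to black, move to (8,1). |black|=7
Step 8: on WHITE (8,1): turn R to E, flip to black, move to (8,2). |black|=8
Step 9: on WHITE (8,2): turn R to S, flip to black, move to (9,2). |black|=9
Step 10: on BLACK (9,2): turn L to E, flip to white, move to (9,3). |black|=8
Step 11: on WHITE (9,3): turn R to S, flip to black, move to (10,3). |black|=9
Step 12: on WHITE (10,3): turn R to W, flip to black, move to (10,2). |black|=10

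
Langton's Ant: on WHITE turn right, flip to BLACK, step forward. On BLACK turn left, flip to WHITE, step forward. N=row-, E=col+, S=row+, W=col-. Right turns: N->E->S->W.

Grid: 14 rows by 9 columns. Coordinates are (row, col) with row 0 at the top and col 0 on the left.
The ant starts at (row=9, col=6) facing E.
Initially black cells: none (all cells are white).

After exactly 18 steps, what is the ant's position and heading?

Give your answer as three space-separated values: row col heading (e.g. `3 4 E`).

Answer: 8 5 W

Derivation:
Step 1: on WHITE (9,6): turn R to S, flip to black, move to (10,6). |black|=1
Step 2: on WHITE (10,6): turn R to W, flip to black, move to (10,5). |black|=2
Step 3: on WHITE (10,5): turn R to N, flip to black, move to (9,5). |black|=3
Step 4: on WHITE (9,5): turn R to E, flip to black, move to (9,6). |black|=4
Step 5: on BLACK (9,6): turn L to N, flip to white, move to (8,6). |black|=3
Step 6: on WHITE (8,6): turn R to E, flip to black, move to (8,7). |black|=4
Step 7: on WHITE (8,7): turn R to S, flip to black, move to (9,7). |black|=5
Step 8: on WHITE (9,7): turn R to W, flip to black, move to (9,6). |black|=6
Step 9: on WHITE (9,6): turn R to N, flip to black, move to (8,6). |black|=7
Step 10: on BLACK (8,6): turn L to W, flip to white, move to (8,5). |black|=6
Step 11: on WHITE (8,5): turn R to N, flip to black, move to (7,5). |black|=7
Step 12: on WHITE (7,5): turn R to E, flip to black, move to (7,6). |black|=8
Step 13: on WHITE (7,6): turn R to S, flip to black, move to (8,6). |black|=9
Step 14: on WHITE (8,6): turn R to W, flip to black, move to (8,5). |black|=10
Step 15: on BLACK (8,5): turn L to S, flip to white, move to (9,5). |black|=9
Step 16: on BLACK (9,5): turn L to E, flip to white, move to (9,6). |black|=8
Step 17: on BLACK (9,6): turn L to N, flip to white, move to (8,6). |black|=7
Step 18: on BLACK (8,6): turn L to W, flip to white, move to (8,5). |black|=6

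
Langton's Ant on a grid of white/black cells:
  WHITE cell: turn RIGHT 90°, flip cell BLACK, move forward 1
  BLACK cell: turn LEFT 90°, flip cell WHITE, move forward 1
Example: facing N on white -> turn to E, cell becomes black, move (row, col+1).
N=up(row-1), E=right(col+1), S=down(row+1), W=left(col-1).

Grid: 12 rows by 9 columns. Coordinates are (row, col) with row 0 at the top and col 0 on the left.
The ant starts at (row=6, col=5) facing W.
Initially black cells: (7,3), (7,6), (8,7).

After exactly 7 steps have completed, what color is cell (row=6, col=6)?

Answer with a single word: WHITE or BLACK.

Step 1: on WHITE (6,5): turn R to N, flip to black, move to (5,5). |black|=4
Step 2: on WHITE (5,5): turn R to E, flip to black, move to (5,6). |black|=5
Step 3: on WHITE (5,6): turn R to S, flip to black, move to (6,6). |black|=6
Step 4: on WHITE (6,6): turn R to W, flip to black, move to (6,5). |black|=7
Step 5: on BLACK (6,5): turn L to S, flip to white, move to (7,5). |black|=6
Step 6: on WHITE (7,5): turn R to W, flip to black, move to (7,4). |black|=7
Step 7: on WHITE (7,4): turn R to N, flip to black, move to (6,4). |black|=8

Answer: BLACK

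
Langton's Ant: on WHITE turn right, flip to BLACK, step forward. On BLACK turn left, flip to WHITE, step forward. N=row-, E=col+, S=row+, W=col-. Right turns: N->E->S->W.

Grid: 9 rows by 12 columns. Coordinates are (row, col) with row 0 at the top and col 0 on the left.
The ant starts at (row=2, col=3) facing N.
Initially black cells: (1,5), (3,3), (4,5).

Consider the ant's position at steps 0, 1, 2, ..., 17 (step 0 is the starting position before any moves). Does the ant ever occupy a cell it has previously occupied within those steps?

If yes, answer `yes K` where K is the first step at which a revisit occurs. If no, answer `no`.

Step 1: on WHITE (2,3): turn R to E, flip to black, move to (2,4). |black|=4 — new cell
Step 2: on WHITE (2,4): turn R to S, flip to black, move to (3,4). |black|=5 — new cell
Step 3: on WHITE (3,4): turn R to W, flip to black, move to (3,3). |black|=6 — new cell
Step 4: on BLACK (3,3): turn L to S, flip to white, move to (4,3). |black|=5 — new cell
Step 5: on WHITE (4,3): turn R to W, flip to black, move to (4,2). |black|=6 — new cell
Step 6: on WHITE (4,2): turn R to N, flip to black, move to (3,2). |black|=7 — new cell
Step 7: on WHITE (3,2): turn R to E, flip to black, move to (3,3). |black|=8 — REVISIT

Answer: yes 7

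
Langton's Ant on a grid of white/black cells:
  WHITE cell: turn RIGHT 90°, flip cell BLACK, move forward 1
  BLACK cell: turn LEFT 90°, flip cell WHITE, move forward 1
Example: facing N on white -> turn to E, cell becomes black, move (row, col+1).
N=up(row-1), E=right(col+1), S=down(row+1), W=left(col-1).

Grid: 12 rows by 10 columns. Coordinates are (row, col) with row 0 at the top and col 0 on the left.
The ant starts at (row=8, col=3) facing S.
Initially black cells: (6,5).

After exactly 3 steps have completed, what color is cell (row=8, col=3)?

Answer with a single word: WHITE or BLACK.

Step 1: on WHITE (8,3): turn R to W, flip to black, move to (8,2). |black|=2
Step 2: on WHITE (8,2): turn R to N, flip to black, move to (7,2). |black|=3
Step 3: on WHITE (7,2): turn R to E, flip to black, move to (7,3). |black|=4

Answer: BLACK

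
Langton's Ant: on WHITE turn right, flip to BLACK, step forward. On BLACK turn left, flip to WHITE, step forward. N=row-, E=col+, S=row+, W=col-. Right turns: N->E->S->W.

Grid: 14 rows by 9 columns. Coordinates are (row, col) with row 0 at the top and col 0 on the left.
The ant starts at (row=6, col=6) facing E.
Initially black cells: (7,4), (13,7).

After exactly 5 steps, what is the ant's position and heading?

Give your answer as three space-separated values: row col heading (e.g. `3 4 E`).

Answer: 5 6 N

Derivation:
Step 1: on WHITE (6,6): turn R to S, flip to black, move to (7,6). |black|=3
Step 2: on WHITE (7,6): turn R to W, flip to black, move to (7,5). |black|=4
Step 3: on WHITE (7,5): turn R to N, flip to black, move to (6,5). |black|=5
Step 4: on WHITE (6,5): turn R to E, flip to black, move to (6,6). |black|=6
Step 5: on BLACK (6,6): turn L to N, flip to white, move to (5,6). |black|=5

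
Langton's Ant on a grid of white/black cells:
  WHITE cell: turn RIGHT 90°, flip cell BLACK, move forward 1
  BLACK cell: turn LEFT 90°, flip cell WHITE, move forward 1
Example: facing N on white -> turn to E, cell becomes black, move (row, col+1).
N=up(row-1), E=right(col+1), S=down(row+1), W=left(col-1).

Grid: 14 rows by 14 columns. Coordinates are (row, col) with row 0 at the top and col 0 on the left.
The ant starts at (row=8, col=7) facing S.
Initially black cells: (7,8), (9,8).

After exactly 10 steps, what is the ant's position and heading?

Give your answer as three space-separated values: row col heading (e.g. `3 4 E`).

Step 1: on WHITE (8,7): turn R to W, flip to black, move to (8,6). |black|=3
Step 2: on WHITE (8,6): turn R to N, flip to black, move to (7,6). |black|=4
Step 3: on WHITE (7,6): turn R to E, flip to black, move to (7,7). |black|=5
Step 4: on WHITE (7,7): turn R to S, flip to black, move to (8,7). |black|=6
Step 5: on BLACK (8,7): turn L to E, flip to white, move to (8,8). |black|=5
Step 6: on WHITE (8,8): turn R to S, flip to black, move to (9,8). |black|=6
Step 7: on BLACK (9,8): turn L to E, flip to white, move to (9,9). |black|=5
Step 8: on WHITE (9,9): turn R to S, flip to black, move to (10,9). |black|=6
Step 9: on WHITE (10,9): turn R to W, flip to black, move to (10,8). |black|=7
Step 10: on WHITE (10,8): turn R to N, flip to black, move to (9,8). |black|=8

Answer: 9 8 N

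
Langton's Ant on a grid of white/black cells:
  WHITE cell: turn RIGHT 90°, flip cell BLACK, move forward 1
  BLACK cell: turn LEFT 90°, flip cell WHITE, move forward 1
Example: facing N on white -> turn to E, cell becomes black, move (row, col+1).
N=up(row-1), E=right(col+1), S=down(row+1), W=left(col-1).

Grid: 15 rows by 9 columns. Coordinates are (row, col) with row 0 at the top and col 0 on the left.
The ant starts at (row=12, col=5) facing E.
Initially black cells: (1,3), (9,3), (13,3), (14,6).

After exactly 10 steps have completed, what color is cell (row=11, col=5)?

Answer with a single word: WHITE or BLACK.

Answer: WHITE

Derivation:
Step 1: on WHITE (12,5): turn R to S, flip to black, move to (13,5). |black|=5
Step 2: on WHITE (13,5): turn R to W, flip to black, move to (13,4). |black|=6
Step 3: on WHITE (13,4): turn R to N, flip to black, move to (12,4). |black|=7
Step 4: on WHITE (12,4): turn R to E, flip to black, move to (12,5). |black|=8
Step 5: on BLACK (12,5): turn L to N, flip to white, move to (11,5). |black|=7
Step 6: on WHITE (11,5): turn R to E, flip to black, move to (11,6). |black|=8
Step 7: on WHITE (11,6): turn R to S, flip to black, move to (12,6). |black|=9
Step 8: on WHITE (12,6): turn R to W, flip to black, move to (12,5). |black|=10
Step 9: on WHITE (12,5): turn R to N, flip to black, move to (11,5). |black|=11
Step 10: on BLACK (11,5): turn L to W, flip to white, move to (11,4). |black|=10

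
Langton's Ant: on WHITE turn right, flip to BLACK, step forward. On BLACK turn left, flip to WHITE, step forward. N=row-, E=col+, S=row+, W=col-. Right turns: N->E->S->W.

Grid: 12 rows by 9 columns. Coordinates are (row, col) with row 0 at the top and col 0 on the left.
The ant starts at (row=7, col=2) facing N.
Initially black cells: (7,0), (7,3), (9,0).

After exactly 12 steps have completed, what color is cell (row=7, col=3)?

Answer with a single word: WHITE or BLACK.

Step 1: on WHITE (7,2): turn R to E, flip to black, move to (7,3). |black|=4
Step 2: on BLACK (7,3): turn L to N, flip to white, move to (6,3). |black|=3
Step 3: on WHITE (6,3): turn R to E, flip to black, move to (6,4). |black|=4
Step 4: on WHITE (6,4): turn R to S, flip to black, move to (7,4). |black|=5
Step 5: on WHITE (7,4): turn R to W, flip to black, move to (7,3). |black|=6
Step 6: on WHITE (7,3): turn R to N, flip to black, move to (6,3). |black|=7
Step 7: on BLACK (6,3): turn L to W, flip to white, move to (6,2). |black|=6
Step 8: on WHITE (6,2): turn R to N, flip to black, move to (5,2). |black|=7
Step 9: on WHITE (5,2): turn R to E, flip to black, move to (5,3). |black|=8
Step 10: on WHITE (5,3): turn R to S, flip to black, move to (6,3). |black|=9
Step 11: on WHITE (6,3): turn R to W, flip to black, move to (6,2). |black|=10
Step 12: on BLACK (6,2): turn L to S, flip to white, move to (7,2). |black|=9

Answer: BLACK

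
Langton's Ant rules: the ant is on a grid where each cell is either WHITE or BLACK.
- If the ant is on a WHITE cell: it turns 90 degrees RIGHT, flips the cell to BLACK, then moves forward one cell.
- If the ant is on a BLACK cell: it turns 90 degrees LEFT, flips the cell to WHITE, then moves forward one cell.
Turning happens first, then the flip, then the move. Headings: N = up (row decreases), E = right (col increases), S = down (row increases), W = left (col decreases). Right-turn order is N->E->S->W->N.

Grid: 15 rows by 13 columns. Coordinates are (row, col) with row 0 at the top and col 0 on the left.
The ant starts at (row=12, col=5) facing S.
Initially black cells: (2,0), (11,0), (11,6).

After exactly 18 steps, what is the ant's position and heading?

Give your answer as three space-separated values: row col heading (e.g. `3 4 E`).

Step 1: on WHITE (12,5): turn R to W, flip to black, move to (12,4). |black|=4
Step 2: on WHITE (12,4): turn R to N, flip to black, move to (11,4). |black|=5
Step 3: on WHITE (11,4): turn R to E, flip to black, move to (11,5). |black|=6
Step 4: on WHITE (11,5): turn R to S, flip to black, move to (12,5). |black|=7
Step 5: on BLACK (12,5): turn L to E, flip to white, move to (12,6). |black|=6
Step 6: on WHITE (12,6): turn R to S, flip to black, move to (13,6). |black|=7
Step 7: on WHITE (13,6): turn R to W, flip to black, move to (13,5). |black|=8
Step 8: on WHITE (13,5): turn R to N, flip to black, move to (12,5). |black|=9
Step 9: on WHITE (12,5): turn R to E, flip to black, move to (12,6). |black|=10
Step 10: on BLACK (12,6): turn L to N, flip to white, move to (11,6). |black|=9
Step 11: on BLACK (11,6): turn L to W, flip to white, move to (11,5). |black|=8
Step 12: on BLACK (11,5): turn L to S, flip to white, move to (12,5). |black|=7
Step 13: on BLACK (12,5): turn L to E, flip to white, move to (12,6). |black|=6
Step 14: on WHITE (12,6): turn R to S, flip to black, move to (13,6). |black|=7
Step 15: on BLACK (13,6): turn L to E, flip to white, move to (13,7). |black|=6
Step 16: on WHITE (13,7): turn R to S, flip to black, move to (14,7). |black|=7
Step 17: on WHITE (14,7): turn R to W, flip to black, move to (14,6). |black|=8
Step 18: on WHITE (14,6): turn R to N, flip to black, move to (13,6). |black|=9

Answer: 13 6 N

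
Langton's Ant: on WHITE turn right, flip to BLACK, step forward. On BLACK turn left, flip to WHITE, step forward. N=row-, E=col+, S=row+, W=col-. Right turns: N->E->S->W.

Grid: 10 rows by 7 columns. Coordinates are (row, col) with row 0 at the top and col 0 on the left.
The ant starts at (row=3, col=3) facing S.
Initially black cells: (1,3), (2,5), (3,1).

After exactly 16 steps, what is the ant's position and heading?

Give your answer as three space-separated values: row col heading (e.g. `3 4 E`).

Answer: 1 5 N

Derivation:
Step 1: on WHITE (3,3): turn R to W, flip to black, move to (3,2). |black|=4
Step 2: on WHITE (3,2): turn R to N, flip to black, move to (2,2). |black|=5
Step 3: on WHITE (2,2): turn R to E, flip to black, move to (2,3). |black|=6
Step 4: on WHITE (2,3): turn R to S, flip to black, move to (3,3). |black|=7
Step 5: on BLACK (3,3): turn L to E, flip to white, move to (3,4). |black|=6
Step 6: on WHITE (3,4): turn R to S, flip to black, move to (4,4). |black|=7
Step 7: on WHITE (4,4): turn R to W, flip to black, move to (4,3). |black|=8
Step 8: on WHITE (4,3): turn R to N, flip to black, move to (3,3). |black|=9
Step 9: on WHITE (3,3): turn R to E, flip to black, move to (3,4). |black|=10
Step 10: on BLACK (3,4): turn L to N, flip to white, move to (2,4). |black|=9
Step 11: on WHITE (2,4): turn R to E, flip to black, move to (2,5). |black|=10
Step 12: on BLACK (2,5): turn L to N, flip to white, move to (1,5). |black|=9
Step 13: on WHITE (1,5): turn R to E, flip to black, move to (1,6). |black|=10
Step 14: on WHITE (1,6): turn R to S, flip to black, move to (2,6). |black|=11
Step 15: on WHITE (2,6): turn R to W, flip to black, move to (2,5). |black|=12
Step 16: on WHITE (2,5): turn R to N, flip to black, move to (1,5). |black|=13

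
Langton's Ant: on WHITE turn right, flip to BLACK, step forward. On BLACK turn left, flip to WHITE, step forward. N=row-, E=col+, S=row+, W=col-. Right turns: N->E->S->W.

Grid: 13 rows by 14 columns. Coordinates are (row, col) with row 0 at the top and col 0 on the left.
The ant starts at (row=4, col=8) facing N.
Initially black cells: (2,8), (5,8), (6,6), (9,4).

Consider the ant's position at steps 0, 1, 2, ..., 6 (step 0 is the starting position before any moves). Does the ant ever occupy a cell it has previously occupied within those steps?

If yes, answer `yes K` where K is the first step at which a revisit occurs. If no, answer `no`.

Answer: no

Derivation:
Step 1: on WHITE (4,8): turn R to E, flip to black, move to (4,9). |black|=5 — new cell
Step 2: on WHITE (4,9): turn R to S, flip to black, move to (5,9). |black|=6 — new cell
Step 3: on WHITE (5,9): turn R to W, flip to black, move to (5,8). |black|=7 — new cell
Step 4: on BLACK (5,8): turn L to S, flip to white, move to (6,8). |black|=6 — new cell
Step 5: on WHITE (6,8): turn R to W, flip to black, move to (6,7). |black|=7 — new cell
Step 6: on WHITE (6,7): turn R to N, flip to black, move to (5,7). |black|=8 — new cell
No revisit within 6 steps.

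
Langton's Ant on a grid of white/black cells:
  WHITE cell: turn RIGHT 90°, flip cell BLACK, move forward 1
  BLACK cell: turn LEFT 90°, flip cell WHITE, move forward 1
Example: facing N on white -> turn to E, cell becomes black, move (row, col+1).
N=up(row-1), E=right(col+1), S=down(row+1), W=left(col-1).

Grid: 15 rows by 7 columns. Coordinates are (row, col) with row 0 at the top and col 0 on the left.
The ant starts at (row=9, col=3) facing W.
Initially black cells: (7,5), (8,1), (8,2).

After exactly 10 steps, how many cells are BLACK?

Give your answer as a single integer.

Answer: 9

Derivation:
Step 1: on WHITE (9,3): turn R to N, flip to black, move to (8,3). |black|=4
Step 2: on WHITE (8,3): turn R to E, flip to black, move to (8,4). |black|=5
Step 3: on WHITE (8,4): turn R to S, flip to black, move to (9,4). |black|=6
Step 4: on WHITE (9,4): turn R to W, flip to black, move to (9,3). |black|=7
Step 5: on BLACK (9,3): turn L to S, flip to white, move to (10,3). |black|=6
Step 6: on WHITE (10,3): turn R to W, flip to black, move to (10,2). |black|=7
Step 7: on WHITE (10,2): turn R to N, flip to black, move to (9,2). |black|=8
Step 8: on WHITE (9,2): turn R to E, flip to black, move to (9,3). |black|=9
Step 9: on WHITE (9,3): turn R to S, flip to black, move to (10,3). |black|=10
Step 10: on BLACK (10,3): turn L to E, flip to white, move to (10,4). |black|=9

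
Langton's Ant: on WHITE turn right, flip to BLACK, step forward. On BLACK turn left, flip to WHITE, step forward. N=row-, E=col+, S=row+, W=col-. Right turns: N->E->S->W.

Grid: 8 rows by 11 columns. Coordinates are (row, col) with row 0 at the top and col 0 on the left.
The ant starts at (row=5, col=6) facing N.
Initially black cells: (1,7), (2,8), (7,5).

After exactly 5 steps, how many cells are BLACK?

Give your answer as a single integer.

Step 1: on WHITE (5,6): turn R to E, flip to black, move to (5,7). |black|=4
Step 2: on WHITE (5,7): turn R to S, flip to black, move to (6,7). |black|=5
Step 3: on WHITE (6,7): turn R to W, flip to black, move to (6,6). |black|=6
Step 4: on WHITE (6,6): turn R to N, flip to black, move to (5,6). |black|=7
Step 5: on BLACK (5,6): turn L to W, flip to white, move to (5,5). |black|=6

Answer: 6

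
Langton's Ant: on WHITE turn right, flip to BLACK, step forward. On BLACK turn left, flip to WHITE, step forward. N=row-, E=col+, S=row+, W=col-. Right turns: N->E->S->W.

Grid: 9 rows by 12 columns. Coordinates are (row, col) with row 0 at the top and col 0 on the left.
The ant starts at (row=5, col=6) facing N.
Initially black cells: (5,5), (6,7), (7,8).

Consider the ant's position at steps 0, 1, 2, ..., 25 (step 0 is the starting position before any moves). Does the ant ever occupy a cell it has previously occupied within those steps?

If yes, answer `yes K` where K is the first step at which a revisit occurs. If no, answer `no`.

Answer: yes 8

Derivation:
Step 1: on WHITE (5,6): turn R to E, flip to black, move to (5,7). |black|=4 — new cell
Step 2: on WHITE (5,7): turn R to S, flip to black, move to (6,7). |black|=5 — new cell
Step 3: on BLACK (6,7): turn L to E, flip to white, move to (6,8). |black|=4 — new cell
Step 4: on WHITE (6,8): turn R to S, flip to black, move to (7,8). |black|=5 — new cell
Step 5: on BLACK (7,8): turn L to E, flip to white, move to (7,9). |black|=4 — new cell
Step 6: on WHITE (7,9): turn R to S, flip to black, move to (8,9). |black|=5 — new cell
Step 7: on WHITE (8,9): turn R to W, flip to black, move to (8,8). |black|=6 — new cell
Step 8: on WHITE (8,8): turn R to N, flip to black, move to (7,8). |black|=7 — REVISIT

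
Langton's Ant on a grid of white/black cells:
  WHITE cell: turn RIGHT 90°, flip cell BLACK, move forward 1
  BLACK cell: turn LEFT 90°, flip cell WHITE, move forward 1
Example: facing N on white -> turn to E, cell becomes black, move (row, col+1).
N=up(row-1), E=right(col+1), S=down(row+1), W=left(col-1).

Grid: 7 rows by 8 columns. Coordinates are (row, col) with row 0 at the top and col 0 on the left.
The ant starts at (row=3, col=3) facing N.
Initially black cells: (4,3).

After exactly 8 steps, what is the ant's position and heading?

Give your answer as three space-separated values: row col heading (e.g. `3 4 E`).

Step 1: on WHITE (3,3): turn R to E, flip to black, move to (3,4). |black|=2
Step 2: on WHITE (3,4): turn R to S, flip to black, move to (4,4). |black|=3
Step 3: on WHITE (4,4): turn R to W, flip to black, move to (4,3). |black|=4
Step 4: on BLACK (4,3): turn L to S, flip to white, move to (5,3). |black|=3
Step 5: on WHITE (5,3): turn R to W, flip to black, move to (5,2). |black|=4
Step 6: on WHITE (5,2): turn R to N, flip to black, move to (4,2). |black|=5
Step 7: on WHITE (4,2): turn R to E, flip to black, move to (4,3). |black|=6
Step 8: on WHITE (4,3): turn R to S, flip to black, move to (5,3). |black|=7

Answer: 5 3 S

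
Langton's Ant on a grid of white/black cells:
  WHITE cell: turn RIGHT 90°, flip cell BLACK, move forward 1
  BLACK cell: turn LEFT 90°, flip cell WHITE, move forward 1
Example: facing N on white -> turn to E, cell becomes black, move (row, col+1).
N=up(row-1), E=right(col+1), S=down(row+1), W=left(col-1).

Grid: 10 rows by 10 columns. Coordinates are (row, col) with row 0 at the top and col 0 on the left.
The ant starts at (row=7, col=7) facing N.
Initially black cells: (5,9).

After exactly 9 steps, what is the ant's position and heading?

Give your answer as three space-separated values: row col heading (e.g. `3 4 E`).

Answer: 7 6 W

Derivation:
Step 1: on WHITE (7,7): turn R to E, flip to black, move to (7,8). |black|=2
Step 2: on WHITE (7,8): turn R to S, flip to black, move to (8,8). |black|=3
Step 3: on WHITE (8,8): turn R to W, flip to black, move to (8,7). |black|=4
Step 4: on WHITE (8,7): turn R to N, flip to black, move to (7,7). |black|=5
Step 5: on BLACK (7,7): turn L to W, flip to white, move to (7,6). |black|=4
Step 6: on WHITE (7,6): turn R to N, flip to black, move to (6,6). |black|=5
Step 7: on WHITE (6,6): turn R to E, flip to black, move to (6,7). |black|=6
Step 8: on WHITE (6,7): turn R to S, flip to black, move to (7,7). |black|=7
Step 9: on WHITE (7,7): turn R to W, flip to black, move to (7,6). |black|=8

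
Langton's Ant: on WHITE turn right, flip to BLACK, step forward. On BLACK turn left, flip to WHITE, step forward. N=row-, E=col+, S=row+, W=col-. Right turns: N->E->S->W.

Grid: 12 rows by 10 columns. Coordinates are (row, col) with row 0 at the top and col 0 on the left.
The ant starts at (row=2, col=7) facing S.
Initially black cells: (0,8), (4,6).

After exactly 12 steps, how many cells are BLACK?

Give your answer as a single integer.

Answer: 10

Derivation:
Step 1: on WHITE (2,7): turn R to W, flip to black, move to (2,6). |black|=3
Step 2: on WHITE (2,6): turn R to N, flip to black, move to (1,6). |black|=4
Step 3: on WHITE (1,6): turn R to E, flip to black, move to (1,7). |black|=5
Step 4: on WHITE (1,7): turn R to S, flip to black, move to (2,7). |black|=6
Step 5: on BLACK (2,7): turn L to E, flip to white, move to (2,8). |black|=5
Step 6: on WHITE (2,8): turn R to S, flip to black, move to (3,8). |black|=6
Step 7: on WHITE (3,8): turn R to W, flip to black, move to (3,7). |black|=7
Step 8: on WHITE (3,7): turn R to N, flip to black, move to (2,7). |black|=8
Step 9: on WHITE (2,7): turn R to E, flip to black, move to (2,8). |black|=9
Step 10: on BLACK (2,8): turn L to N, flip to white, move to (1,8). |black|=8
Step 11: on WHITE (1,8): turn R to E, flip to black, move to (1,9). |black|=9
Step 12: on WHITE (1,9): turn R to S, flip to black, move to (2,9). |black|=10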